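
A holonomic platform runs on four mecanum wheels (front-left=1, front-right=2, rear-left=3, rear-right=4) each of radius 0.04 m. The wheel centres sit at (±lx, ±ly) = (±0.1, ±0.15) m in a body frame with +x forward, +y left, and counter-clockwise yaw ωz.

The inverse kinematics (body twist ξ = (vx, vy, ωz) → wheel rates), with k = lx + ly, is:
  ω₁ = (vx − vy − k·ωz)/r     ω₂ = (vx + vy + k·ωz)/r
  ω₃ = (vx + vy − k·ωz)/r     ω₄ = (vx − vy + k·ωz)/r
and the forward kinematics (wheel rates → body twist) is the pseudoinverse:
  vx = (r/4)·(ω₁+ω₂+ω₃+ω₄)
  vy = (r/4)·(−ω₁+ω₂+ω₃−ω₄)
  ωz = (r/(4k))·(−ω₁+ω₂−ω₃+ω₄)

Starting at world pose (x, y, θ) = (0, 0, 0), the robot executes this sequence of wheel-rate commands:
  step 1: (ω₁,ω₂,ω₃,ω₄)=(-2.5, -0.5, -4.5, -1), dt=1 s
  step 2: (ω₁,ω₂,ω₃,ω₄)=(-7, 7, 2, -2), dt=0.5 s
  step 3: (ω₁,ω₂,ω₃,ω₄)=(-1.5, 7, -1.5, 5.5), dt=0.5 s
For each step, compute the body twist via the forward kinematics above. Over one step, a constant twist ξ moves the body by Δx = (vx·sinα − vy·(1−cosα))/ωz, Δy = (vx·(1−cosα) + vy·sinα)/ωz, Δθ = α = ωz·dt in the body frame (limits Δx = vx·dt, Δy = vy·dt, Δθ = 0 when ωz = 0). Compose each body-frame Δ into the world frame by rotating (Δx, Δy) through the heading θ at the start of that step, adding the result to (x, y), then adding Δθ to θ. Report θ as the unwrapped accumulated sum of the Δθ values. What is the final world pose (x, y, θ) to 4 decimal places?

(-0.0753, 0.0931, 0.7300)

step 1: ξ=(vx,vy,ωz)=(-0.0850, -0.0150, 0.2200), dt=1.0 → body Δ=(-0.0827, -0.0242, 0.2200) → world pose (-0.0827, -0.0242, 0.2200)
step 2: ξ=(vx,vy,ωz)=(0.0000, 0.1800, 0.4000), dt=0.5 → body Δ=(-0.0090, 0.0894, 0.2000) → world pose (-0.1109, 0.0611, 0.4200)
step 3: ξ=(vx,vy,ωz)=(0.0950, 0.0150, 0.6200), dt=0.5 → body Δ=(0.0456, 0.0147, 0.3100) → world pose (-0.0753, 0.0931, 0.7300)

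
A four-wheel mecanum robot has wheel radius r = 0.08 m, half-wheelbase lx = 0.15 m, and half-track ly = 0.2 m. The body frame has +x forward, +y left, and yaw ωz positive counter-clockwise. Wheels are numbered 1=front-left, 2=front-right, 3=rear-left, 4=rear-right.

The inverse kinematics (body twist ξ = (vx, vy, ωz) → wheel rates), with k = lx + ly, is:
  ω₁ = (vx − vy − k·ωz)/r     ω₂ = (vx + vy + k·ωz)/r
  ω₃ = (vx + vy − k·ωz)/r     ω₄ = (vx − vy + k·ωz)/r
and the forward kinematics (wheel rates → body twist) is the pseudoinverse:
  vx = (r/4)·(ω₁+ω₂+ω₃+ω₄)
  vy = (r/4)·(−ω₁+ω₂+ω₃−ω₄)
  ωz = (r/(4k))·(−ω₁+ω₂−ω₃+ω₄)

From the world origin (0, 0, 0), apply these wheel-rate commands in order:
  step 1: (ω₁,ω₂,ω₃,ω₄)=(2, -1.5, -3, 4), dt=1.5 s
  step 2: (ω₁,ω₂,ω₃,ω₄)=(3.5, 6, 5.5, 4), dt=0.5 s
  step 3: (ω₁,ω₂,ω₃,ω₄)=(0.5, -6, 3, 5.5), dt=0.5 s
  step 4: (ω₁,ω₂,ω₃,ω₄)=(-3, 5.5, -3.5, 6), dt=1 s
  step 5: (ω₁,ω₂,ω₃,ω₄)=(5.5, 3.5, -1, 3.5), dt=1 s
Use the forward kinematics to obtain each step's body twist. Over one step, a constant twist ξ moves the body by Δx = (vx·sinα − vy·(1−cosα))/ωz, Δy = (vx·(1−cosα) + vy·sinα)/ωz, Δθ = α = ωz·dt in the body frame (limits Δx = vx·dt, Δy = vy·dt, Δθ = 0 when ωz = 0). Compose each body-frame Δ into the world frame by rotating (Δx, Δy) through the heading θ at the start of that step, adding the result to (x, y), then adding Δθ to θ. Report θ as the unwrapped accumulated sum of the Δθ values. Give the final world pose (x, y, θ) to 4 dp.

step 1: ξ=(vx,vy,ωz)=(0.0300, -0.2100, 0.2000), dt=1.5 → body Δ=(0.0912, -0.3036, 0.3000) → world pose (0.0912, -0.3036, 0.3000)
step 2: ξ=(vx,vy,ωz)=(0.3800, 0.0800, 0.0571), dt=0.5 → body Δ=(0.1894, 0.0427, 0.0286) → world pose (0.2595, -0.2068, 0.3286)
step 3: ξ=(vx,vy,ωz)=(0.0600, -0.1800, -0.2286), dt=0.5 → body Δ=(0.0248, -0.0915, -0.1143) → world pose (0.3125, -0.2854, 0.2143)
step 4: ξ=(vx,vy,ωz)=(0.1000, -0.0200, 1.0286), dt=1.0 → body Δ=(0.0927, 0.0304, 1.0286) → world pose (0.3967, -0.2360, 1.2429)
step 5: ξ=(vx,vy,ωz)=(0.2300, -0.1300, 0.1429), dt=1.0 → body Δ=(0.2385, -0.1132, 0.1429) → world pose (0.5806, -0.0467, 1.3857)

(0.5806, -0.0467, 1.3857)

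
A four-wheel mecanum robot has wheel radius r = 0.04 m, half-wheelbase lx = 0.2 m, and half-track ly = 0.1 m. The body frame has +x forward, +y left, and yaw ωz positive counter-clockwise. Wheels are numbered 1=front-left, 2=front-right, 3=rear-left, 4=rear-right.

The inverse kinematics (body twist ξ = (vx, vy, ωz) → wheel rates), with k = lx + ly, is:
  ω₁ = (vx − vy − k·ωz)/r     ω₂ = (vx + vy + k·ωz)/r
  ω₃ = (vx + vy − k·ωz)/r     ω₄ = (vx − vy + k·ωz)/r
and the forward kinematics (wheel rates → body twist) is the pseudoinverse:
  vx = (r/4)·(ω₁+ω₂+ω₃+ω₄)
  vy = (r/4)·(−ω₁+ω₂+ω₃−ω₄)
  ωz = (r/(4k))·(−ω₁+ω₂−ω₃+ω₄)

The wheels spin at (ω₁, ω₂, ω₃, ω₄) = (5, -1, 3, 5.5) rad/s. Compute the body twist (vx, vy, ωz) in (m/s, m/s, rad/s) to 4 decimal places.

(0.1250, -0.0850, -0.1167)

k = lx + ly = 0.2 + 0.1 = 0.3000
ω₁+ω₂+ω₃+ω₄ = 12.5000  →  vx = (0.04/4)·12.5000 = 0.1250
−ω₁+ω₂+ω₃−ω₄ = -8.5000  →  vy = (0.04/4)·-8.5000 = -0.0850
−ω₁+ω₂−ω₃+ω₄ = -3.5000  →  ωz = (0.04/1.2000)·-3.5000 = -0.1167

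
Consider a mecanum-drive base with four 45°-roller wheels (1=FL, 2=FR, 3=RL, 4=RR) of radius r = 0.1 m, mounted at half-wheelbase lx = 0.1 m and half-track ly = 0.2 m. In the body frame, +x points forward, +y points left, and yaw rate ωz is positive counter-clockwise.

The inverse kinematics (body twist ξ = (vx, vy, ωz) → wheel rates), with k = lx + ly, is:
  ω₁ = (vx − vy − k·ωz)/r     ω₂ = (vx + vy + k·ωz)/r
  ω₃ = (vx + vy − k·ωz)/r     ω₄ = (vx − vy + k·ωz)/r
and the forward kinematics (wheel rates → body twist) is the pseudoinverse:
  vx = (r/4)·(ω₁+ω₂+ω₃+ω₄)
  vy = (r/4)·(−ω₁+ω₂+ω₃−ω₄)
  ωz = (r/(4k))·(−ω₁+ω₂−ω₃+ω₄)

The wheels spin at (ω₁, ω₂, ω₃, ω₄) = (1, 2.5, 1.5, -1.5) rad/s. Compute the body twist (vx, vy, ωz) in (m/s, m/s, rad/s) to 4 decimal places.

(0.0875, 0.1125, -0.1250)

k = lx + ly = 0.1 + 0.2 = 0.3000
ω₁+ω₂+ω₃+ω₄ = 3.5000  →  vx = (0.1/4)·3.5000 = 0.0875
−ω₁+ω₂+ω₃−ω₄ = 4.5000  →  vy = (0.1/4)·4.5000 = 0.1125
−ω₁+ω₂−ω₃+ω₄ = -1.5000  →  ωz = (0.1/1.2000)·-1.5000 = -0.1250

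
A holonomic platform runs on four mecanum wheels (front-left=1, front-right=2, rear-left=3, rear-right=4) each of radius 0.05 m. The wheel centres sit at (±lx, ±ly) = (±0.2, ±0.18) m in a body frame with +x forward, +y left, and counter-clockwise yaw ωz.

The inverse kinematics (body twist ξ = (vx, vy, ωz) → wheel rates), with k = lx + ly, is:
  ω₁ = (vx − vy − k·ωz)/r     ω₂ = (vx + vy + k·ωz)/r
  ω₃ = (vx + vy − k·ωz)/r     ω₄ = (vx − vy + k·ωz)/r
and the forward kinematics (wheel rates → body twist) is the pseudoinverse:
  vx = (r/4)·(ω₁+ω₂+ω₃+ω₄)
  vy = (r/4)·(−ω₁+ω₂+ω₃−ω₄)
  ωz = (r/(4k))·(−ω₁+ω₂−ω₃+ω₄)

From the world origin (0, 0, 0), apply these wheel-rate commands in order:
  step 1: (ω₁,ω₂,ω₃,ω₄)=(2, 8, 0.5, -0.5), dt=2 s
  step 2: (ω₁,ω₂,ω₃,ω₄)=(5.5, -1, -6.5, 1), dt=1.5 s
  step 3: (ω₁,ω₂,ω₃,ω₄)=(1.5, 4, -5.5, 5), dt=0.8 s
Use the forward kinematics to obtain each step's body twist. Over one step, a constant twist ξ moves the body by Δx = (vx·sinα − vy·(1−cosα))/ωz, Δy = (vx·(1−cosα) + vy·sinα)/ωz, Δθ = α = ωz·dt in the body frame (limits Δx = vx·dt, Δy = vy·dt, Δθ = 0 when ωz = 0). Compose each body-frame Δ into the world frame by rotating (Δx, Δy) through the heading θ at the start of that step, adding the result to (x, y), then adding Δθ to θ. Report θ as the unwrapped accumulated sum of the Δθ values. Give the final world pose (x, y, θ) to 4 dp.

step 1: ξ=(vx,vy,ωz)=(0.1250, 0.0875, 0.1645), dt=2.0 → body Δ=(0.2170, 0.2126, 0.3289) → world pose (0.2170, 0.2126, 0.3289)
step 2: ξ=(vx,vy,ωz)=(-0.0125, -0.1750, 0.0329), dt=1.5 → body Δ=(-0.0123, -0.2629, 0.0493) → world pose (0.2903, -0.0401, 0.3783)
step 3: ξ=(vx,vy,ωz)=(0.0625, -0.1000, 0.4276), dt=0.8 → body Δ=(0.0626, -0.0700, 0.3421) → world pose (0.3743, -0.0820, 0.7204)

(0.3743, -0.0820, 0.7204)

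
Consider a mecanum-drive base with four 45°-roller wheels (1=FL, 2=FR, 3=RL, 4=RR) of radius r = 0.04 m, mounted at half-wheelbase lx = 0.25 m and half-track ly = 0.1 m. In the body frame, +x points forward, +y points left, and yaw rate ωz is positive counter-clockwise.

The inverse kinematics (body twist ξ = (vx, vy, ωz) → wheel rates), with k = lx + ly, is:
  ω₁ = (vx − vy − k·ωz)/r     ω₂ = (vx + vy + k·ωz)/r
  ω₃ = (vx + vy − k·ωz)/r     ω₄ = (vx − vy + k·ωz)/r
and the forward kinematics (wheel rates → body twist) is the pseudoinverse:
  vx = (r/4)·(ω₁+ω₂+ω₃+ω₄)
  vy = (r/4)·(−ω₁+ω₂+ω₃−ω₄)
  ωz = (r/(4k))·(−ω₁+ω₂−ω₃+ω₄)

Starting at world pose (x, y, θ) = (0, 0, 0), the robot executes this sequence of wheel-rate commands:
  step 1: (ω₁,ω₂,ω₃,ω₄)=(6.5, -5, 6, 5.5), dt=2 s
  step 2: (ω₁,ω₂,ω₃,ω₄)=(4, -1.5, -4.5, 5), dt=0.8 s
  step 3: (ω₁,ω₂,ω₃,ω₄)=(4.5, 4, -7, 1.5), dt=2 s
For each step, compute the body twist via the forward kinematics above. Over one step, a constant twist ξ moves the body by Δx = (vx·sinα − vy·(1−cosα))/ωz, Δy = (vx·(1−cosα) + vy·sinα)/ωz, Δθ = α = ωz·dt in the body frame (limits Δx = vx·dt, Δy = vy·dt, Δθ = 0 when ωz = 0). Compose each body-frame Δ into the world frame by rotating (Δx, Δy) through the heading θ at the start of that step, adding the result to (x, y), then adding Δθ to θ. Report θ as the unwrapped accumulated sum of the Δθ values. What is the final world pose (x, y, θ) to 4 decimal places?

step 1: ξ=(vx,vy,ωz)=(0.1300, -0.1100, -0.3429), dt=2.0 → body Δ=(0.1676, -0.2889, -0.6857) → world pose (0.1676, -0.2889, -0.6857)
step 2: ξ=(vx,vy,ωz)=(0.0300, -0.1500, 0.1143), dt=0.8 → body Δ=(0.0294, -0.1187, 0.0914) → world pose (0.1152, -0.3994, -0.5943)
step 3: ξ=(vx,vy,ωz)=(0.0300, -0.0900, 0.2286), dt=2.0 → body Δ=(0.0984, -0.1603, 0.4571) → world pose (0.1069, -0.5873, -0.1371)

(0.1069, -0.5873, -0.1371)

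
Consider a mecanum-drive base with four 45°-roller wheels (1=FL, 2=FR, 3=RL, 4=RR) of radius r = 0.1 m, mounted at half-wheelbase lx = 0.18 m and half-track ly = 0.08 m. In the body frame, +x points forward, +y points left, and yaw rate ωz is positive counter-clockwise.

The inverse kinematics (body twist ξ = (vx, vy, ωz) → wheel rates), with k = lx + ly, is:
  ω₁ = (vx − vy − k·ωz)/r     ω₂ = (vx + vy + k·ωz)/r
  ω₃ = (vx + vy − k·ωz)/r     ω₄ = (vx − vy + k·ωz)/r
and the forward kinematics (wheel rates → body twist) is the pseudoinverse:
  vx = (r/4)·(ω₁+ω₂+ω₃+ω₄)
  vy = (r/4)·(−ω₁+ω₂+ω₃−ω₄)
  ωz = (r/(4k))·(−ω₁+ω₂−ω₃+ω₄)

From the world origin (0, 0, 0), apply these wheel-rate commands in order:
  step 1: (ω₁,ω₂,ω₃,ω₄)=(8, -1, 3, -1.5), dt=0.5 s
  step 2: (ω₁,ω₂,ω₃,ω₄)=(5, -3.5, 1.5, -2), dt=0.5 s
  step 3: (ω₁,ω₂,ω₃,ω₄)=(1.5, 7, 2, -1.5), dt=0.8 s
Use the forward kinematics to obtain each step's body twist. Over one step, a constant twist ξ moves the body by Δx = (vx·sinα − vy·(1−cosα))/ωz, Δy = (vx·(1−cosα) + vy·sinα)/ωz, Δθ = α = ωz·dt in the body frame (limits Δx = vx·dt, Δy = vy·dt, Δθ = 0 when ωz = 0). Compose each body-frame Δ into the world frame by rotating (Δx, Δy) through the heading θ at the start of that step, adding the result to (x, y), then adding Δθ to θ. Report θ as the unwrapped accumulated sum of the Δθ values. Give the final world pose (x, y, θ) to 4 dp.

(0.2766, -0.2225, -1.0721)

step 1: ξ=(vx,vy,ωz)=(0.2125, -0.1125, -1.2981), dt=0.5 → body Δ=(0.0813, -0.0857, -0.6490) → world pose (0.0813, -0.0857, -0.6490)
step 2: ξ=(vx,vy,ωz)=(0.0250, -0.1250, -1.1538), dt=0.5 → body Δ=(-0.0057, -0.0626, -0.5769) → world pose (0.0389, -0.1321, -1.2260)
step 3: ξ=(vx,vy,ωz)=(0.2250, 0.2250, 0.1923), dt=0.8 → body Δ=(0.1655, 0.1931, 0.1538) → world pose (0.2766, -0.2225, -1.0721)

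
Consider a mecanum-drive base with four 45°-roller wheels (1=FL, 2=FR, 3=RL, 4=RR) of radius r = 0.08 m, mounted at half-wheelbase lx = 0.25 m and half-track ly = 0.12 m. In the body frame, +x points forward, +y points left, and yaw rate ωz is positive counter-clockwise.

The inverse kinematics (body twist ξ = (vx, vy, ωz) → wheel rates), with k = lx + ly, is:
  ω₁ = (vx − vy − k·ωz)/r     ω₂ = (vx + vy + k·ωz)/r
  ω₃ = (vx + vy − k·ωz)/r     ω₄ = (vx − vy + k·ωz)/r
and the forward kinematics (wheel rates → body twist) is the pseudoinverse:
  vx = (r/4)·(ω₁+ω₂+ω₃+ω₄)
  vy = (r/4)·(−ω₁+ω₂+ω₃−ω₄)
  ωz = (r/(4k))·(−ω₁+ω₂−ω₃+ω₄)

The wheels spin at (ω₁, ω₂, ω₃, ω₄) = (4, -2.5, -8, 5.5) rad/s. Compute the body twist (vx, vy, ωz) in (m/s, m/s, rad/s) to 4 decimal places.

(-0.0200, -0.4000, 0.3784)

k = lx + ly = 0.25 + 0.12 = 0.3700
ω₁+ω₂+ω₃+ω₄ = -1.0000  →  vx = (0.08/4)·-1.0000 = -0.0200
−ω₁+ω₂+ω₃−ω₄ = -20.0000  →  vy = (0.08/4)·-20.0000 = -0.4000
−ω₁+ω₂−ω₃+ω₄ = 7.0000  →  ωz = (0.08/1.4800)·7.0000 = 0.3784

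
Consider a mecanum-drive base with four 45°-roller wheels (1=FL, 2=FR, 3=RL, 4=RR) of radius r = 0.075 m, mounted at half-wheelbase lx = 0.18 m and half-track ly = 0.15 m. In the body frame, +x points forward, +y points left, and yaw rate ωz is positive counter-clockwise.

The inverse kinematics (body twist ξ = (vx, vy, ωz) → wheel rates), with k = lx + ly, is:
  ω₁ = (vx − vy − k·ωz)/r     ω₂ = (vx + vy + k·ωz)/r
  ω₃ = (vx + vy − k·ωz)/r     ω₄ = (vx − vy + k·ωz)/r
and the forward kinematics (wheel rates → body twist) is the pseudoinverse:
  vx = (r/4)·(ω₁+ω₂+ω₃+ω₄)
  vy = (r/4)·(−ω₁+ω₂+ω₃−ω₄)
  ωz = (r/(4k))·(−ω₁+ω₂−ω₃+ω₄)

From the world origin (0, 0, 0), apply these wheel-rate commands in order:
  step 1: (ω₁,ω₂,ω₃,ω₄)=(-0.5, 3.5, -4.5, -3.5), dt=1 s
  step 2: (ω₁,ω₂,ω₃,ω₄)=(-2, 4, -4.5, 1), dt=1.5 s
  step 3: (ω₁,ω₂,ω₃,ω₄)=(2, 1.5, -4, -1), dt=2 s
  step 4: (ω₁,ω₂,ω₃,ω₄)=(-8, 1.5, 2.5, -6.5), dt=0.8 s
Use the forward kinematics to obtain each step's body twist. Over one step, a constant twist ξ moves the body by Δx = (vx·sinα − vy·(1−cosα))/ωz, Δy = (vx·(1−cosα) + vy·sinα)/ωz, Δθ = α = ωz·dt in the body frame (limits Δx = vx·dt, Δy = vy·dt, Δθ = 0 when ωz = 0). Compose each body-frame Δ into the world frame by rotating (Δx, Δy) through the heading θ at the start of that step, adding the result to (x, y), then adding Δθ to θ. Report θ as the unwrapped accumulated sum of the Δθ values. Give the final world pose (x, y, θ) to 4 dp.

step 1: ξ=(vx,vy,ωz)=(-0.0937, 0.0563, 0.2841), dt=1.0 → body Δ=(-0.1004, 0.0423, 0.2841) → world pose (-0.1004, 0.0423, 0.2841)
step 2: ξ=(vx,vy,ωz)=(-0.0281, 0.0094, 0.6534), dt=1.5 → body Δ=(-0.0421, -0.0072, 0.9801) → world pose (-0.1388, 0.0236, 1.2642)
step 3: ξ=(vx,vy,ωz)=(-0.0281, -0.0656, 0.1420), dt=2.0 → body Δ=(-0.0370, -0.1374, 0.2841) → world pose (-0.0190, -0.0531, 1.5483)
step 4: ξ=(vx,vy,ωz)=(-0.1969, 0.3469, 0.0284), dt=0.8 → body Δ=(-0.1606, 0.2757, 0.0227) → world pose (-0.2982, -0.2075, 1.5710)

(-0.2982, -0.2075, 1.5710)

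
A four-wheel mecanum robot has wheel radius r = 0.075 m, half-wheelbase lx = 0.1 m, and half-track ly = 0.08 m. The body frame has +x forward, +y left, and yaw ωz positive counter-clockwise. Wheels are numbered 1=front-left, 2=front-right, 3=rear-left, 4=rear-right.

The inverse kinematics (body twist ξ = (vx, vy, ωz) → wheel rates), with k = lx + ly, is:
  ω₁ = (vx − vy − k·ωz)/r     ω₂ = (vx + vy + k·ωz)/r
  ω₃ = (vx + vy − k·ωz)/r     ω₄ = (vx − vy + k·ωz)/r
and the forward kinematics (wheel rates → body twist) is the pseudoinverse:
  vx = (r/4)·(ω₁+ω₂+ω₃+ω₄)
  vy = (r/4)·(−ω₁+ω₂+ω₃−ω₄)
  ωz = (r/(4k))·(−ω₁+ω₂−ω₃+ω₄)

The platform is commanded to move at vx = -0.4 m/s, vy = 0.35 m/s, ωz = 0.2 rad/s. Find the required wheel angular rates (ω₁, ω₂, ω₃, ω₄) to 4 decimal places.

k = lx + ly = 0.1 + 0.08 = 0.1800;  k·ωz = 0.1800·0.2 = 0.0360
ω₁ (FL) = (vx − vy − k·ωz)/r = -0.7860/0.075 = -10.4800
ω₂ (FR) = (vx + vy + k·ωz)/r = -0.0140/0.075 = -0.1867
ω₃ (RL) = (vx + vy − k·ωz)/r = -0.0860/0.075 = -1.1467
ω₄ (RR) = (vx − vy + k·ωz)/r = -0.7140/0.075 = -9.5200

(-10.4800, -0.1867, -1.1467, -9.5200)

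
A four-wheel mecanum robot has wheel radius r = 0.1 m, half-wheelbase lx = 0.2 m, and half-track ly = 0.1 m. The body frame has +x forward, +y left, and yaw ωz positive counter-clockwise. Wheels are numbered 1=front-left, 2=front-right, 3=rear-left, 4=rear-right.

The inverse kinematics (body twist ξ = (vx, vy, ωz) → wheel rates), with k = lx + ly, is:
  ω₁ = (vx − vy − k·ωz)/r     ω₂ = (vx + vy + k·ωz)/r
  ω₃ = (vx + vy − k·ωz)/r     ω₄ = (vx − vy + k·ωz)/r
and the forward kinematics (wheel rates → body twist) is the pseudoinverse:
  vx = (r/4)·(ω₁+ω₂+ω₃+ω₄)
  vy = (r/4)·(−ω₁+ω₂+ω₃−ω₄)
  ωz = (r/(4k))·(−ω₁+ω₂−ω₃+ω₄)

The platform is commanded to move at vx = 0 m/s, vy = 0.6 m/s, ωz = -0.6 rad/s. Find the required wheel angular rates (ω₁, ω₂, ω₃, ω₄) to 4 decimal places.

k = lx + ly = 0.2 + 0.1 = 0.3000;  k·ωz = 0.3000·-0.6 = -0.1800
ω₁ (FL) = (vx − vy − k·ωz)/r = -0.4200/0.1 = -4.2000
ω₂ (FR) = (vx + vy + k·ωz)/r = 0.4200/0.1 = 4.2000
ω₃ (RL) = (vx + vy − k·ωz)/r = 0.7800/0.1 = 7.8000
ω₄ (RR) = (vx − vy + k·ωz)/r = -0.7800/0.1 = -7.8000

(-4.2000, 4.2000, 7.8000, -7.8000)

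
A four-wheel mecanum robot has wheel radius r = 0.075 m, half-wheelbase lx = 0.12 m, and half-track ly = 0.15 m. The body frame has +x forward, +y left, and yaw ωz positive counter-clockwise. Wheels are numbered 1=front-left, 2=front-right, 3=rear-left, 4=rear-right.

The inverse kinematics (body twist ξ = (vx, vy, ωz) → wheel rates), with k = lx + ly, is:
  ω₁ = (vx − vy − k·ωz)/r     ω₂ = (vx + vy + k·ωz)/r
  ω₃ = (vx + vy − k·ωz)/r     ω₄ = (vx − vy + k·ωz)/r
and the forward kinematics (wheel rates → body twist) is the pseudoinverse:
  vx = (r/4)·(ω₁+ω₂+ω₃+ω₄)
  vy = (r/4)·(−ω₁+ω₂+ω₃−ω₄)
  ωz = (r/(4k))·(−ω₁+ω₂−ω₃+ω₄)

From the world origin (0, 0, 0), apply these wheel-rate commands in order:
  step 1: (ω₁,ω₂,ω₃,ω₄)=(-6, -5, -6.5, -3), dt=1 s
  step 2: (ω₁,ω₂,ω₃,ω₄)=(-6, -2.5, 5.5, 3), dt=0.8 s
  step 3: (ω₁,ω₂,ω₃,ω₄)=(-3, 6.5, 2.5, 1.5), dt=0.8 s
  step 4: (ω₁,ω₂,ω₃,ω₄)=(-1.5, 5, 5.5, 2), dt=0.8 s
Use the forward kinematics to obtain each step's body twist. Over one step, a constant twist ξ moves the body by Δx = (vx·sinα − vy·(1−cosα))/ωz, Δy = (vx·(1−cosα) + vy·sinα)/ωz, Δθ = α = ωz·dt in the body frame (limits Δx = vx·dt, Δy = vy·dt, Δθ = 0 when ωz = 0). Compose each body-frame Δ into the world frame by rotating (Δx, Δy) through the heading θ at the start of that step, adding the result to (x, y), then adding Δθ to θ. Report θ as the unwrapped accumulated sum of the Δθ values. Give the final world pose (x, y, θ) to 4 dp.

(-0.4180, 0.3927, 1.0069)

step 1: ξ=(vx,vy,ωz)=(-0.3844, -0.0469, 0.3125), dt=1.0 → body Δ=(-0.3709, -0.1057, 0.3125) → world pose (-0.3709, -0.1057, 0.3125)
step 2: ξ=(vx,vy,ωz)=(0.0000, 0.1125, 0.0694), dt=0.8 → body Δ=(-0.0025, 0.0900, 0.0556) → world pose (-0.4009, -0.0209, 0.3681)
step 3: ξ=(vx,vy,ωz)=(0.1406, 0.1969, 0.5903), dt=0.8 → body Δ=(0.0719, 0.1778, 0.4722) → world pose (-0.3978, 0.1709, 0.8403)
step 4: ξ=(vx,vy,ωz)=(0.2062, 0.1875, 0.2083), dt=0.8 → body Δ=(0.1518, 0.1630, 0.1667) → world pose (-0.4180, 0.3927, 1.0069)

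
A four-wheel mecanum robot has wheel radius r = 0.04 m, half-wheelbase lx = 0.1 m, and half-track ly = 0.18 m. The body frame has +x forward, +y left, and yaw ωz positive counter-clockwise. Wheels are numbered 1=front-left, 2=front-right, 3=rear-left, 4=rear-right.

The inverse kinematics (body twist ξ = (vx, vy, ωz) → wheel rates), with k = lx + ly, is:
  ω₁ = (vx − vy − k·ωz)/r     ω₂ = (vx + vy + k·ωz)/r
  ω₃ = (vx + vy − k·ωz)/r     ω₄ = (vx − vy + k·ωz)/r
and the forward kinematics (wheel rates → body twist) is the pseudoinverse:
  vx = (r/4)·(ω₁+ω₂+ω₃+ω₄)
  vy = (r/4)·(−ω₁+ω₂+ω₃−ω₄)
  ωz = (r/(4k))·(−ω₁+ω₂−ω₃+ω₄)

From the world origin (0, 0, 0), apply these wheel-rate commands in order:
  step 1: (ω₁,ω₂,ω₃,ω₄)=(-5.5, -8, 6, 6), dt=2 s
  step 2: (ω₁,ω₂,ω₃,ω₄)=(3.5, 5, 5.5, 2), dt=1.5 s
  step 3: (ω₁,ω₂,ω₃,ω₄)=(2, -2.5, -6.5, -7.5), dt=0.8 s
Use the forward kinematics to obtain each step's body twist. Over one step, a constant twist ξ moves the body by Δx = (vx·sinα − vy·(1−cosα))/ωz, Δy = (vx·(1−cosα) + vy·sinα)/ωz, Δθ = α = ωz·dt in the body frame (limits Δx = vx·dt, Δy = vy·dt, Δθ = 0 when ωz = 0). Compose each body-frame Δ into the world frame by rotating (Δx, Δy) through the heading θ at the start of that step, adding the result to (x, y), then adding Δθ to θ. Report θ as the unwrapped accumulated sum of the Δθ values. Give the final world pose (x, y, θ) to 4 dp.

step 1: ξ=(vx,vy,ωz)=(-0.0150, -0.0250, -0.0893), dt=2.0 → body Δ=(-0.0343, -0.0471, -0.1786) → world pose (-0.0343, -0.0471, -0.1786)
step 2: ξ=(vx,vy,ωz)=(0.1600, 0.0500, -0.0714), dt=1.5 → body Δ=(0.2436, 0.0620, -0.1071) → world pose (0.2164, -0.0293, -0.2857)
step 3: ξ=(vx,vy,ωz)=(-0.1450, -0.0350, -0.1964), dt=0.8 → body Δ=(-0.1177, -0.0188, -0.1571) → world pose (0.0982, -0.0141, -0.4429)

(0.0982, -0.0141, -0.4429)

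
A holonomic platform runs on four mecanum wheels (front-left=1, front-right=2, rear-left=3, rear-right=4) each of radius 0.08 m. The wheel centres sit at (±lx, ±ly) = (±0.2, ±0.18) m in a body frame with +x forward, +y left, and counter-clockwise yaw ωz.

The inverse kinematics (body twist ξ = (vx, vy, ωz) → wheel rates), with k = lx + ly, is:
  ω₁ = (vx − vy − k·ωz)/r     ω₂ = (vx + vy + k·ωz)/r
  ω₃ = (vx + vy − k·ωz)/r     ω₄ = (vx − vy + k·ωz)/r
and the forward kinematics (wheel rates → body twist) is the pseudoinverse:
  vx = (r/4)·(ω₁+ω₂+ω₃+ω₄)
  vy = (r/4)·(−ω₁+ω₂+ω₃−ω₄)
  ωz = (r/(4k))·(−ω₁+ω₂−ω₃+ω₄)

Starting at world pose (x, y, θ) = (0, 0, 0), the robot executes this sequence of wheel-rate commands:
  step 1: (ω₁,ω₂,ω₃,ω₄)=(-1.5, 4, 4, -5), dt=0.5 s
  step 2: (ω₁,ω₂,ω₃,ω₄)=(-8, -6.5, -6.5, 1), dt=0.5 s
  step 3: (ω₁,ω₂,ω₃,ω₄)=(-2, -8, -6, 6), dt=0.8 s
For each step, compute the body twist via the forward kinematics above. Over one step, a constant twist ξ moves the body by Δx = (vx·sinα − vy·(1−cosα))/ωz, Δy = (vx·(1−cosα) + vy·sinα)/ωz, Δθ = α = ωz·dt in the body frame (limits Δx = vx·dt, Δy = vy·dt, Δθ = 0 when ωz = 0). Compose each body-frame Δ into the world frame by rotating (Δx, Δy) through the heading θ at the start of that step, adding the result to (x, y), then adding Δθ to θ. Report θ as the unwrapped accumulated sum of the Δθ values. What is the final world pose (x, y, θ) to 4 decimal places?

step 1: ξ=(vx,vy,ωz)=(0.0300, 0.2900, -0.1842), dt=0.5 → body Δ=(0.0217, 0.1441, -0.0921) → world pose (0.0217, 0.1441, -0.0921)
step 2: ξ=(vx,vy,ωz)=(-0.4000, -0.1200, 0.4737), dt=0.5 → body Δ=(-0.1911, -0.0830, 0.2368) → world pose (-0.1762, 0.0790, 0.1447)
step 3: ξ=(vx,vy,ωz)=(-0.2000, -0.3600, 0.3158), dt=0.8 → body Δ=(-0.1221, -0.3050, 0.2526) → world pose (-0.2531, -0.2405, 0.3974)

(-0.2531, -0.2405, 0.3974)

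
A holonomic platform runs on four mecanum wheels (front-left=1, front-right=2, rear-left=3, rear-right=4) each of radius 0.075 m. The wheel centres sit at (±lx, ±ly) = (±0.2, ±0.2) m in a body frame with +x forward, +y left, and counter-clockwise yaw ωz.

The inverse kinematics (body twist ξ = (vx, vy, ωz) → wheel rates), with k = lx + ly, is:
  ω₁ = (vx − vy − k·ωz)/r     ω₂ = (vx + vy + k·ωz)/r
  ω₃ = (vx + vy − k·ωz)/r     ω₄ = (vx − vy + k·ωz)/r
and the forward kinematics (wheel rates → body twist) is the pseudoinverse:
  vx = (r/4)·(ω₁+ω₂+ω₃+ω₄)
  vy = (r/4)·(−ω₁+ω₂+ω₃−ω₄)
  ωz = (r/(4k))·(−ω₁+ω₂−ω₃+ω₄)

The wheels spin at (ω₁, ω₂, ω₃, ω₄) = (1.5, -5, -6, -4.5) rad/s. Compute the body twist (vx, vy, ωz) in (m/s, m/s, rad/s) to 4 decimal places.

(-0.2625, -0.1500, -0.2344)

k = lx + ly = 0.2 + 0.2 = 0.4000
ω₁+ω₂+ω₃+ω₄ = -14.0000  →  vx = (0.075/4)·-14.0000 = -0.2625
−ω₁+ω₂+ω₃−ω₄ = -8.0000  →  vy = (0.075/4)·-8.0000 = -0.1500
−ω₁+ω₂−ω₃+ω₄ = -5.0000  →  ωz = (0.075/1.6000)·-5.0000 = -0.2344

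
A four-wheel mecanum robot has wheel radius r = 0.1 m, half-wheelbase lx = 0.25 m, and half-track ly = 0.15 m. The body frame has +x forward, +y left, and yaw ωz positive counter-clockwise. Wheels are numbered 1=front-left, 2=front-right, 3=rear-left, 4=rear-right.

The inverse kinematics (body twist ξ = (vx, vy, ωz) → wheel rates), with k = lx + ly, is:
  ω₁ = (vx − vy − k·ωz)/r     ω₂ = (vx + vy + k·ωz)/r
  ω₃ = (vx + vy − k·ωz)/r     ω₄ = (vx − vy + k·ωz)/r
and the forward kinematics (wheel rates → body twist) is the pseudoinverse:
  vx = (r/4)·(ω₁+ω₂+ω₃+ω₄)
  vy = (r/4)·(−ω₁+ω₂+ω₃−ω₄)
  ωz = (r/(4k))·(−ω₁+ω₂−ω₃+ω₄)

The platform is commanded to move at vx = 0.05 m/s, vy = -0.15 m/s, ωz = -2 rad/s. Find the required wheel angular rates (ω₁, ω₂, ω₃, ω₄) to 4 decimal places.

k = lx + ly = 0.25 + 0.15 = 0.4000;  k·ωz = 0.4000·-2 = -0.8000
ω₁ (FL) = (vx − vy − k·ωz)/r = 1.0000/0.1 = 10.0000
ω₂ (FR) = (vx + vy + k·ωz)/r = -0.9000/0.1 = -9.0000
ω₃ (RL) = (vx + vy − k·ωz)/r = 0.7000/0.1 = 7.0000
ω₄ (RR) = (vx − vy + k·ωz)/r = -0.6000/0.1 = -6.0000

(10.0000, -9.0000, 7.0000, -6.0000)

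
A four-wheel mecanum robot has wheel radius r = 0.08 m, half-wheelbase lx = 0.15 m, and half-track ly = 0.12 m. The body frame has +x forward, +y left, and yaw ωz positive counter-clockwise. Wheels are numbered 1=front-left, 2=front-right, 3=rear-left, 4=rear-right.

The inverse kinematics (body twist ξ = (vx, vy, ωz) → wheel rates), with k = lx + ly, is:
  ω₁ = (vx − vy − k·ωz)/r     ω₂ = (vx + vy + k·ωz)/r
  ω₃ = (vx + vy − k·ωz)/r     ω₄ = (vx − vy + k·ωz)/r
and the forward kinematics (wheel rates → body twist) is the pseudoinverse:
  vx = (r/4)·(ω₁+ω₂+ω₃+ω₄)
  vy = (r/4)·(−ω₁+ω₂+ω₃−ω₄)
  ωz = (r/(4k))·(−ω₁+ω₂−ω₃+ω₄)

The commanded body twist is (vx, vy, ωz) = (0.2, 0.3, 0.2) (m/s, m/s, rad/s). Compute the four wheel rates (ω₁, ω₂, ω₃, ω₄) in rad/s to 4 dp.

(-1.9250, 6.9250, 5.5750, -0.5750)

k = lx + ly = 0.15 + 0.12 = 0.2700;  k·ωz = 0.2700·0.2 = 0.0540
ω₁ (FL) = (vx − vy − k·ωz)/r = -0.1540/0.08 = -1.9250
ω₂ (FR) = (vx + vy + k·ωz)/r = 0.5540/0.08 = 6.9250
ω₃ (RL) = (vx + vy − k·ωz)/r = 0.4460/0.08 = 5.5750
ω₄ (RR) = (vx − vy + k·ωz)/r = -0.0460/0.08 = -0.5750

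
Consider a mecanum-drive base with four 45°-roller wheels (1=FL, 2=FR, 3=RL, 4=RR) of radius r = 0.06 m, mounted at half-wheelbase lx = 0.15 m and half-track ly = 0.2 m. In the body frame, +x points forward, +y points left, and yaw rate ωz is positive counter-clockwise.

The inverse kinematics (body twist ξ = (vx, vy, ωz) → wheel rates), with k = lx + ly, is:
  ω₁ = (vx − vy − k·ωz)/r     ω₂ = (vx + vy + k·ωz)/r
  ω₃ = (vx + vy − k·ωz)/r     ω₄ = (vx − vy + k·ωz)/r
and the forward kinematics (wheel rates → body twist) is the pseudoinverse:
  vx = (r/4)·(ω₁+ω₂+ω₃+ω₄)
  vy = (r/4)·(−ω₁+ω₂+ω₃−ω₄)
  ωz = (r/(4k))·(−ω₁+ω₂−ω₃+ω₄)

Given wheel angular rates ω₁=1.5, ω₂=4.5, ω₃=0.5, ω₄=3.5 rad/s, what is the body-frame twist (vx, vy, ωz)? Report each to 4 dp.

(0.1500, 0.0000, 0.2571)

k = lx + ly = 0.15 + 0.2 = 0.3500
ω₁+ω₂+ω₃+ω₄ = 10.0000  →  vx = (0.06/4)·10.0000 = 0.1500
−ω₁+ω₂+ω₃−ω₄ = 0.0000  →  vy = (0.06/4)·0.0000 = 0.0000
−ω₁+ω₂−ω₃+ω₄ = 6.0000  →  ωz = (0.06/1.4000)·6.0000 = 0.2571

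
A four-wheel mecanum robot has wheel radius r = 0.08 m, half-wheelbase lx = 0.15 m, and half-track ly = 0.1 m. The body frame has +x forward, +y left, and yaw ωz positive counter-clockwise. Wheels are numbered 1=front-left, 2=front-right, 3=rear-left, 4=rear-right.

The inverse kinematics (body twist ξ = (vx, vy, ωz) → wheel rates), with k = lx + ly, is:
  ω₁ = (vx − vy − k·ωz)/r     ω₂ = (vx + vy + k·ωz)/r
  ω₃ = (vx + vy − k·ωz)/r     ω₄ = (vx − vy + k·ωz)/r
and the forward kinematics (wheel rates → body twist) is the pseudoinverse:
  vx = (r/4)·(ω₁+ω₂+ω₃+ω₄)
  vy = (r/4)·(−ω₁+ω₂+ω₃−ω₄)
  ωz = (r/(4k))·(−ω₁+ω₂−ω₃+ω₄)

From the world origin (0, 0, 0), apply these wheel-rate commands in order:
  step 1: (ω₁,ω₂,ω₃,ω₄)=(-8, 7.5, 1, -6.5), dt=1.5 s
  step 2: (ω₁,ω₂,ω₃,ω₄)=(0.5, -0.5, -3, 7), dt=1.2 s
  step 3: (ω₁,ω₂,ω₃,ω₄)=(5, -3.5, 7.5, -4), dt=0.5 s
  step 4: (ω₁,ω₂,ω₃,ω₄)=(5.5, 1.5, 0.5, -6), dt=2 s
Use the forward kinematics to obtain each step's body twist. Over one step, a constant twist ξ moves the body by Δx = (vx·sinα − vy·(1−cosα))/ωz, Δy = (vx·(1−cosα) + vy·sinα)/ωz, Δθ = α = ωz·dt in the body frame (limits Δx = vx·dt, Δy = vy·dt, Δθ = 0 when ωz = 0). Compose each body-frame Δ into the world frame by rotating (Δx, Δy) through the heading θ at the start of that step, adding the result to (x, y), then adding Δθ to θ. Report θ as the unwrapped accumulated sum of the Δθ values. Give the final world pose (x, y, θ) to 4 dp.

step 1: ξ=(vx,vy,ωz)=(-0.1200, 0.4600, 0.6400), dt=1.5 → body Δ=(-0.4601, 0.5088, 0.9600) → world pose (-0.4601, 0.5088, 0.9600)
step 2: ξ=(vx,vy,ωz)=(0.0800, -0.2200, 0.7200), dt=1.2 → body Δ=(0.1916, -0.1934, 0.8640) → world pose (-0.1918, 0.5549, 1.8240)
step 3: ξ=(vx,vy,ωz)=(0.1000, 0.0600, -1.6000), dt=0.5 → body Δ=(0.0562, 0.0079, -0.8000) → world pose (-0.2136, 0.6073, 1.0240)
step 4: ξ=(vx,vy,ωz)=(0.0300, 0.0500, -0.8400), dt=2.0 → body Δ=(0.1015, 0.0196, -1.6800) → world pose (-0.1775, 0.7042, -0.6560)

(-0.1775, 0.7042, -0.6560)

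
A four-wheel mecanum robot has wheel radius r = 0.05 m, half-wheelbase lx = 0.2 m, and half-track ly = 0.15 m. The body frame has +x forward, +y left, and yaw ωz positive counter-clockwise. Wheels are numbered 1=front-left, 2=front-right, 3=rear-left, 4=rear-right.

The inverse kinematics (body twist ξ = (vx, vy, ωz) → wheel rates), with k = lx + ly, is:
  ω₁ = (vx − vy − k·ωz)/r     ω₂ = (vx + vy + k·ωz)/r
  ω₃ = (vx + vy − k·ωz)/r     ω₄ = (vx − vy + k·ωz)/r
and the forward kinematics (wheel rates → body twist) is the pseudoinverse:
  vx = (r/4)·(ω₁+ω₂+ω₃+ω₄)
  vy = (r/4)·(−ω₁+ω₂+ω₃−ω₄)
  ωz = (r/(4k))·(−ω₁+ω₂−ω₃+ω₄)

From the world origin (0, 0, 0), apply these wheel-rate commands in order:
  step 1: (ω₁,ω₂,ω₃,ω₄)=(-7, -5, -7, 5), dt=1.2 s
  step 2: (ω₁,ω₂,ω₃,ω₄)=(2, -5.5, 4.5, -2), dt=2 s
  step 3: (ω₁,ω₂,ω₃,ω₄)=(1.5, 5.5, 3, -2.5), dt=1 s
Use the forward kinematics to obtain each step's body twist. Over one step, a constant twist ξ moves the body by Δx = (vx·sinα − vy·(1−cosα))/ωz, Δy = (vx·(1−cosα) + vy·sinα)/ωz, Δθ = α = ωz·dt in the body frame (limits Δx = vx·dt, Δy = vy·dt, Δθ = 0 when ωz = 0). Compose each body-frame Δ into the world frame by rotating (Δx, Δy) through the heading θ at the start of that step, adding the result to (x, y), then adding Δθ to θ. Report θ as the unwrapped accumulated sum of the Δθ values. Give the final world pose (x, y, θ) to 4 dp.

(-0.0409, -0.1593, -0.4536)

step 1: ξ=(vx,vy,ωz)=(-0.1750, -0.1250, 0.5000), dt=1.2 → body Δ=(-0.1540, -0.2023, 0.6000) → world pose (-0.1540, -0.2023, 0.6000)
step 2: ξ=(vx,vy,ωz)=(-0.0125, -0.0125, -0.5000), dt=2.0 → body Δ=(-0.0325, -0.0095, -1.0000) → world pose (-0.1754, -0.2285, -0.4000)
step 3: ξ=(vx,vy,ωz)=(0.0938, 0.1188, -0.0536), dt=1.0 → body Δ=(0.0969, 0.1162, -0.0536) → world pose (-0.0409, -0.1593, -0.4536)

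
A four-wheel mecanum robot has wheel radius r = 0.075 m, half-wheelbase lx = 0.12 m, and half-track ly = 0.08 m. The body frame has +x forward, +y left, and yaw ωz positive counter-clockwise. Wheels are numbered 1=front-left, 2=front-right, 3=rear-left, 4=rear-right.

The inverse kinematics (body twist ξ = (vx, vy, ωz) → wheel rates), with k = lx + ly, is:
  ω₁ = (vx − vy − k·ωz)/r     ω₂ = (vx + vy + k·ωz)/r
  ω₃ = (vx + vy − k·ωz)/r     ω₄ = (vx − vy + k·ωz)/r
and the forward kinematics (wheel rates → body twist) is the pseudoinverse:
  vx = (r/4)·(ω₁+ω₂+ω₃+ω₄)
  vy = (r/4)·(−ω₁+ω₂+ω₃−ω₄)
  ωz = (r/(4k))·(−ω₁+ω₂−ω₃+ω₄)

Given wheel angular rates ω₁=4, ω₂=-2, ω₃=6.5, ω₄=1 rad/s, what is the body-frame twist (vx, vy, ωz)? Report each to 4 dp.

(0.1781, -0.0094, -1.0781)

k = lx + ly = 0.12 + 0.08 = 0.2000
ω₁+ω₂+ω₃+ω₄ = 9.5000  →  vx = (0.075/4)·9.5000 = 0.1781
−ω₁+ω₂+ω₃−ω₄ = -0.5000  →  vy = (0.075/4)·-0.5000 = -0.0094
−ω₁+ω₂−ω₃+ω₄ = -11.5000  →  ωz = (0.075/0.8000)·-11.5000 = -1.0781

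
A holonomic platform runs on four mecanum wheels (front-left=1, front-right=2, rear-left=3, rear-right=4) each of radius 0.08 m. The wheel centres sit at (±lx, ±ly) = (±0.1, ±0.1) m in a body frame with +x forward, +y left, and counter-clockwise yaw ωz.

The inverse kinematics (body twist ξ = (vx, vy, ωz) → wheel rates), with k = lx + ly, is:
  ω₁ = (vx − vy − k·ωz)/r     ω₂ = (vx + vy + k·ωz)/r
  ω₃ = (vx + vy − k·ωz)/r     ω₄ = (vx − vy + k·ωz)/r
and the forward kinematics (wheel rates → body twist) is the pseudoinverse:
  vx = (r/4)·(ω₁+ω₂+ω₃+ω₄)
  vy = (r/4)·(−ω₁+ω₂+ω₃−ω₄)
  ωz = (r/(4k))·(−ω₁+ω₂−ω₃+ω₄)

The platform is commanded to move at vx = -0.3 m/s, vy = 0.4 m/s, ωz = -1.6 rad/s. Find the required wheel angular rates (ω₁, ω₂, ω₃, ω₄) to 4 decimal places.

(-4.7500, -2.7500, 5.2500, -12.7500)

k = lx + ly = 0.1 + 0.1 = 0.2000;  k·ωz = 0.2000·-1.6 = -0.3200
ω₁ (FL) = (vx − vy − k·ωz)/r = -0.3800/0.08 = -4.7500
ω₂ (FR) = (vx + vy + k·ωz)/r = -0.2200/0.08 = -2.7500
ω₃ (RL) = (vx + vy − k·ωz)/r = 0.4200/0.08 = 5.2500
ω₄ (RR) = (vx − vy + k·ωz)/r = -1.0200/0.08 = -12.7500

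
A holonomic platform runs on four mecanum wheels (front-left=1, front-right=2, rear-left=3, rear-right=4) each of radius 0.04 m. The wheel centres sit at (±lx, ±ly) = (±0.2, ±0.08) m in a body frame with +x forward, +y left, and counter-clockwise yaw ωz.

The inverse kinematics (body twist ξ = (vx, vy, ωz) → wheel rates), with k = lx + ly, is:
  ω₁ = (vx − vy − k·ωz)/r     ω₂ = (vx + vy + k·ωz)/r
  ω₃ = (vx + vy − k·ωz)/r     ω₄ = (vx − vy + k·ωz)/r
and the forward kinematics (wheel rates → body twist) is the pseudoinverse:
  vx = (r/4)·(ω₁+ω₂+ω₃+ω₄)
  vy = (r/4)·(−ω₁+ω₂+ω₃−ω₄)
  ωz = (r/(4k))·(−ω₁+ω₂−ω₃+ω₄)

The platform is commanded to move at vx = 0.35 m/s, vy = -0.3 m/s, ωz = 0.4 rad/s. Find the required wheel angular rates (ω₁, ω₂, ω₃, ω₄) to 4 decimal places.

(13.4500, 4.0500, -1.5500, 19.0500)

k = lx + ly = 0.2 + 0.08 = 0.2800;  k·ωz = 0.2800·0.4 = 0.1120
ω₁ (FL) = (vx − vy − k·ωz)/r = 0.5380/0.04 = 13.4500
ω₂ (FR) = (vx + vy + k·ωz)/r = 0.1620/0.04 = 4.0500
ω₃ (RL) = (vx + vy − k·ωz)/r = -0.0620/0.04 = -1.5500
ω₄ (RR) = (vx − vy + k·ωz)/r = 0.7620/0.04 = 19.0500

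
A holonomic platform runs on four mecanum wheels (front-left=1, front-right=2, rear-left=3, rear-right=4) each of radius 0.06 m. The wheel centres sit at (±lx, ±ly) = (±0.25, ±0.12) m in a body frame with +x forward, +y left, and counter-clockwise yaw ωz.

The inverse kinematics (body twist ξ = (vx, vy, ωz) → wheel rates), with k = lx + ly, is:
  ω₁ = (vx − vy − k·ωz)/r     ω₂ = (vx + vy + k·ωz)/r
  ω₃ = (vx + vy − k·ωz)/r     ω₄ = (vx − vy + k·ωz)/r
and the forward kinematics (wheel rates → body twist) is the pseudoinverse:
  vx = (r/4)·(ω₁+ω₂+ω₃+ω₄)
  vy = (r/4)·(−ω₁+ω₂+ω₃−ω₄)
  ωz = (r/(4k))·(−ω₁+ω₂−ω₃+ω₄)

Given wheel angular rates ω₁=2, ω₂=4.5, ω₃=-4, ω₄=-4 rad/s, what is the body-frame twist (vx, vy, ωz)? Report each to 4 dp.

(-0.0225, 0.0375, 0.1014)

k = lx + ly = 0.25 + 0.12 = 0.3700
ω₁+ω₂+ω₃+ω₄ = -1.5000  →  vx = (0.06/4)·-1.5000 = -0.0225
−ω₁+ω₂+ω₃−ω₄ = 2.5000  →  vy = (0.06/4)·2.5000 = 0.0375
−ω₁+ω₂−ω₃+ω₄ = 2.5000  →  ωz = (0.06/1.4800)·2.5000 = 0.1014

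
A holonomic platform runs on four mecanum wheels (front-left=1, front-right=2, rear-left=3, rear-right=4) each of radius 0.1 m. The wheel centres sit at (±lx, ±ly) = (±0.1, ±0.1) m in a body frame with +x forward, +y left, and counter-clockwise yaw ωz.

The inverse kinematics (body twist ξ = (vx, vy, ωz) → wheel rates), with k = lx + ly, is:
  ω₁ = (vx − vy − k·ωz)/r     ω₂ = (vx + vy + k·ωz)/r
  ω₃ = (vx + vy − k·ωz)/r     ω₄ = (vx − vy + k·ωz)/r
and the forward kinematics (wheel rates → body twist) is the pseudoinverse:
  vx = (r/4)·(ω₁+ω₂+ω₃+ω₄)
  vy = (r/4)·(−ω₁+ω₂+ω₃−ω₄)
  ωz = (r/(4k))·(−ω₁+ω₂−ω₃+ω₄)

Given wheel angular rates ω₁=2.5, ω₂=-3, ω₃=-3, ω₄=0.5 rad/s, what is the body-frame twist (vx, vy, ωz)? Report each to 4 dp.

(-0.0750, -0.2250, -0.2500)

k = lx + ly = 0.1 + 0.1 = 0.2000
ω₁+ω₂+ω₃+ω₄ = -3.0000  →  vx = (0.1/4)·-3.0000 = -0.0750
−ω₁+ω₂+ω₃−ω₄ = -9.0000  →  vy = (0.1/4)·-9.0000 = -0.2250
−ω₁+ω₂−ω₃+ω₄ = -2.0000  →  ωz = (0.1/0.8000)·-2.0000 = -0.2500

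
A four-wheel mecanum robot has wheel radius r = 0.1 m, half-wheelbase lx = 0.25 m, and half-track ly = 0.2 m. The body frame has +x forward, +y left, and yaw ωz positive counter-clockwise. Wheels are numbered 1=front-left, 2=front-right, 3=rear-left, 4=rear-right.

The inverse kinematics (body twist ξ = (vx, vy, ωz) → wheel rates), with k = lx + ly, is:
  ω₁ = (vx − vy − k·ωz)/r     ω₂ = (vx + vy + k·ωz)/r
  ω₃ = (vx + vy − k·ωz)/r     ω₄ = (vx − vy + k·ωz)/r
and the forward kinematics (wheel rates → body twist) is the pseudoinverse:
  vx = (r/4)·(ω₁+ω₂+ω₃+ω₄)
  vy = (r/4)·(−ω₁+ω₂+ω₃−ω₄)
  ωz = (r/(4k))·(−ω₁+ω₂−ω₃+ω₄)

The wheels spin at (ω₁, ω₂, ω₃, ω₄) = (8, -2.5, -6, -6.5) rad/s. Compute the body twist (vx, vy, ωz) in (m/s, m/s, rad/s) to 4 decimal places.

k = lx + ly = 0.25 + 0.2 = 0.4500
ω₁+ω₂+ω₃+ω₄ = -7.0000  →  vx = (0.1/4)·-7.0000 = -0.1750
−ω₁+ω₂+ω₃−ω₄ = -10.0000  →  vy = (0.1/4)·-10.0000 = -0.2500
−ω₁+ω₂−ω₃+ω₄ = -11.0000  →  ωz = (0.1/1.8000)·-11.0000 = -0.6111

(-0.1750, -0.2500, -0.6111)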